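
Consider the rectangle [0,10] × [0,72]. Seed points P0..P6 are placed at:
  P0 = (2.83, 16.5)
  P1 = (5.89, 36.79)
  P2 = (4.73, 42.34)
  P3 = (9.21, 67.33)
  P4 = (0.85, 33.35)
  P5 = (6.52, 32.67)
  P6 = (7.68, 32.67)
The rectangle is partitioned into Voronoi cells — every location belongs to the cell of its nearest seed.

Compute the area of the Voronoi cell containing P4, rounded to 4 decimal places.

Area of P4's cell: 41.5508

1. box [0,10]×[0,72]: [(0, 0) (10, 0) (10, 72) (0, 72)]
2. ⊥bis P4·P0 via (1.84,24.925): [(0, 24.7088) (10, 25.8839) (10, 72) (0, 72)]  |A|=467.0368
3. ⊥bis P4·P1 via (3.37,35.07): [(0, 40.0074) (0, 24.7088) (9.6666, 25.8447)]  |A|=73.9433
4. ⊥bis P4·P2 via (2.79,37.845): [(0.9272, 38.649) (0, 39.0491) (0, 24.7088) (9.6666, 25.8447)]  |A|=73.499
5. ⊥bis P4·P3 via (5.03,50.34): [(0.9272, 38.649) (0, 39.0491) (0, 24.7088) (9.6666, 25.8447)]  |A|=73.499
6. ⊥bis P4·P5 via (3.685,33.01): [(3.8481, 34.3696) (0.9272, 38.649) (0, 39.0491) (0, 24.7088) (2.7279, 25.0293)]  |A|=41.5508
7. ⊥bis P4·P6 via (4.265,33.01): [(3.8481, 34.3696) (0.9272, 38.649) (0, 39.0491) (0, 24.7088) (2.7279, 25.0293)]  |A|=41.5508
8. canonical 5-gon: [(3.8481, 34.3696) (0.9272, 38.649) (0, 39.0491) (0, 24.7088) (2.7279, 25.0293)]
9. shoelace: 41.5508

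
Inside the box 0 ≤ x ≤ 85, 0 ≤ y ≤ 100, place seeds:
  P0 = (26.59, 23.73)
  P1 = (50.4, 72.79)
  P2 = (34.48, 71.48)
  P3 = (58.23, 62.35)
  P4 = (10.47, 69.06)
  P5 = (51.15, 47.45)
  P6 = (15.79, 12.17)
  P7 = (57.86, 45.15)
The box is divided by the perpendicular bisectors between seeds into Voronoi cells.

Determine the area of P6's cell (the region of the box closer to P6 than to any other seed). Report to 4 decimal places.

1. box [0,85]×[0,100]: [(0, 0) (85, 0) (85, 100) (0, 100)]
2. ⊥bis P6·P0 via (21.19,17.95): [(0, 37.7469) (0, 0) (40.4031, 0)]  |A|=762.5465
3. ⊥bis P6·P1 via (33.095,42.48): [(0, 37.7469) (0, 0) (40.4031, 0)]  |A|=762.5465
4. ⊥bis P6·P2 via (25.135,41.825): [(0, 37.7469) (0, 0) (40.4031, 0)]  |A|=762.5465
5. ⊥bis P6·P3 via (37.01,37.26): [(0, 37.7469) (0, 0) (40.4031, 0)]  |A|=762.5465
6. ⊥bis P6·P4 via (13.13,40.615): [(0, 37.7469) (0, 0) (40.4031, 0)]  |A|=762.5465
7. ⊥bis P6·P5 via (33.47,29.81): [(0, 37.7469) (0, 0) (40.4031, 0)]  |A|=762.5465
8. ⊥bis P6·P7 via (36.825,28.66): [(0, 37.7469) (0, 0) (40.4031, 0)]  |A|=762.5465
9. canonical 3-gon: [(0, 37.7469) (0, 0) (40.4031, 0)]
10. shoelace: 762.5465

Area of P6's cell: 762.5465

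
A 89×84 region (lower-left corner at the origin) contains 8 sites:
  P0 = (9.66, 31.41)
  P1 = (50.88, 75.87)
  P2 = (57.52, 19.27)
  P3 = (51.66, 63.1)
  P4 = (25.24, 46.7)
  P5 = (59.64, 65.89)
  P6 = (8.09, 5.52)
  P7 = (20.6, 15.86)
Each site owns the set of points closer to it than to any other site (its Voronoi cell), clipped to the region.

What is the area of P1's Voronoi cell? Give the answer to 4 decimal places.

1. box [0,89]×[0,84]: [(0, 0) (89, 0) (89, 84) (0, 84)]
2. ⊥bis P1·P0 via (30.27,53.64): [(0, 81.7041) (88.1262, 0) (89, 0) (89, 84) (0, 84)]  |A|=3875.8627
3. ⊥bis P1·P2 via (54.2,47.57): [(0, 81.7041) (38.7696, 45.7598) (89, 51.6525) (89, 84) (0, 84)]  |A|=2558.6077
4. ⊥bis P1·P3 via (51.27,69.485): [(0, 81.7041) (15.5339, 67.3022) (89, 71.7896) (89, 84) (0, 84)]  |A|=1209.4099
5. ⊥bis P1·P4 via (38.06,61.285): [(30.1955, 68.1978) (89, 71.7896) (89, 84) (12.2177, 84)]  |A|=965.6801
6. ⊥bis P1·P5 via (55.26,70.88): [(30.1955, 68.1978) (53.8503, 69.6426) (70.2072, 84) (12.2177, 84)]  |A|=616.1758
7. ⊥bis P1·P6 via (29.485,40.695): [(30.1955, 68.1978) (53.8503, 69.6426) (70.2072, 84) (12.2177, 84)]  |A|=616.1758
8. ⊥bis P1·P7 via (35.74,45.865): [(30.1955, 68.1978) (53.8503, 69.6426) (70.2072, 84) (12.2177, 84)]  |A|=616.1758
9. canonical 4-gon: [(30.1955, 68.1978) (53.8503, 69.6426) (70.2072, 84) (12.2177, 84)]
10. shoelace: 616.1758

Area of P1's cell: 616.1758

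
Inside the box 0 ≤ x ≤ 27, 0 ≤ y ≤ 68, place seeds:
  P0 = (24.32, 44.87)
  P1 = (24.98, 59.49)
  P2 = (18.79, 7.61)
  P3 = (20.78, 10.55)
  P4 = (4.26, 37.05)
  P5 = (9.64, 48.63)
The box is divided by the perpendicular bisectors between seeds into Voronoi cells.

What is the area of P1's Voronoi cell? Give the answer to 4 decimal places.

1. box [0,27]×[0,68]: [(0, 0) (27, 0) (27, 68) (0, 68)]
2. ⊥bis P1·P0 via (24.65,52.18): [(0, 53.2928) (27, 52.0739) (27, 68) (0, 68)]  |A|=413.5495
3. ⊥bis P1·P2 via (21.885,33.55): [(0, 53.2928) (27, 52.0739) (27, 68) (0, 68)]  |A|=413.5495
4. ⊥bis P1·P3 via (22.88,35.02): [(0, 53.2928) (27, 52.0739) (27, 68) (0, 68)]  |A|=413.5495
5. ⊥bis P1·P4 via (14.62,48.27): [(0, 61.7694) (9.6522, 52.8571) (27, 52.0739) (27, 68) (0, 68)]  |A|=372.6407
6. ⊥bis P1·P5 via (17.31,54.06): [(18.4426, 52.4602) (27, 52.0739) (27, 68) (7.4411, 68)]  |A|=220.1134
7. canonical 4-gon: [(18.4426, 52.4602) (27, 52.0739) (27, 68) (7.4411, 68)]
8. shoelace: 220.1134

Area of P1's cell: 220.1134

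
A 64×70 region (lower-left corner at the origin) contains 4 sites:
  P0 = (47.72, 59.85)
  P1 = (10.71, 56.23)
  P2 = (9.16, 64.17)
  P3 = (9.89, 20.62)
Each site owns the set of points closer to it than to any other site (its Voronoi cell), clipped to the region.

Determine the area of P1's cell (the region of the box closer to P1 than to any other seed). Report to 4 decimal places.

1. box [0,64]×[0,70]: [(0, 0) (64, 0) (64, 70) (0, 70)]
2. ⊥bis P1·P0 via (29.215,58.04): [(0, 0) (34.892, 0) (28.0452, 70) (0, 70)]  |A|=2202.8002
3. ⊥bis P1·P2 via (9.935,60.2): [(0, 58.2605) (0, 0) (34.892, 0) (28.6464, 63.8527)]  |A|=1948.4529
4. ⊥bis P1·P3 via (10.3,38.425): [(0, 58.2605) (0, 38.6622) (31.1806, 37.9442) (28.6464, 63.8527)]  |A|=683.7243
5. canonical 4-gon: [(0, 58.2605) (0, 38.6622) (31.1806, 37.9442) (28.6464, 63.8527)]
6. shoelace: 683.7243

Area of P1's cell: 683.7243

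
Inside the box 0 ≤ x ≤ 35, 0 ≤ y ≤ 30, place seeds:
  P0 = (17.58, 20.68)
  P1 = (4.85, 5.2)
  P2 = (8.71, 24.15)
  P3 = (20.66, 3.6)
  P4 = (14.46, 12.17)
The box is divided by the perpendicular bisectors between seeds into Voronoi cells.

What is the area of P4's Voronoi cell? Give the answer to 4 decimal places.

Area of P4's cell: 134.4575

1. box [0,35]×[0,30]: [(0, 0) (35, 0) (35, 30) (0, 30)]
2. ⊥bis P4·P0 via (16.02,16.425): [(0, 22.2984) (0, 0) (35, 0) (35, 9.4664)]  |A|=555.8837
3. ⊥bis P4·P1 via (9.655,8.685): [(0, 22.2984) (0, 21.997) (15.9541, 0) (35, 0) (35, 9.4664)]  |A|=380.4125
4. ⊥bis P4·P2 via (11.585,18.16): [(11.4562, 18.0982) (5.0558, 15.0262) (15.9541, 0) (35, 0) (35, 9.4664)]  |A|=348.6124
5. ⊥bis P4·P3 via (17.56,7.885): [(24.8763, 13.178) (11.4562, 18.0982) (5.0558, 15.0262) (12.756, 4.4095)]  |A|=134.4575
6. canonical 4-gon: [(24.8763, 13.178) (11.4562, 18.0982) (5.0558, 15.0262) (12.756, 4.4095)]
7. shoelace: 134.4575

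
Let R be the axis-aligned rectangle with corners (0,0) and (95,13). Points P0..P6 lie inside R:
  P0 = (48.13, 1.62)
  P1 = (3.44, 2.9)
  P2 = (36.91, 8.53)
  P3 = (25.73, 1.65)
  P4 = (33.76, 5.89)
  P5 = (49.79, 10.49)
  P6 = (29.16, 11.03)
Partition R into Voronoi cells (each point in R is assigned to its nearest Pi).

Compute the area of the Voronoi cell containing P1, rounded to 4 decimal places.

1. box [0,95]×[0,13]: [(0, 0) (95, 0) (95, 13) (0, 13)]
2. ⊥bis P1·P0 via (25.785,2.26): [(0, 0) (25.7203, 0) (26.0926, 13) (0, 13)]  |A|=336.7837
3. ⊥bis P1·P2 via (20.175,5.715): [(0, 0) (21.1363, 0) (18.9496, 13) (0, 13)]  |A|=260.5584
4. ⊥bis P1·P3 via (14.585,2.275): [(0, 0) (14.4574, 0) (15.1864, 13) (0, 13)]  |A|=192.6851
5. ⊥bis P1·P4 via (18.6,4.395): [(0, 0) (14.4574, 0) (15.1864, 13) (0, 13)]  |A|=192.6851
6. ⊥bis P1·P5 via (26.615,6.695): [(0, 0) (14.4574, 0) (15.1864, 13) (0, 13)]  |A|=192.6851
7. ⊥bis P1·P6 via (16.3,6.965): [(0, 0) (14.4574, 0) (15.0668, 10.8664) (14.3924, 13) (0, 13)]  |A|=191.838
8. canonical 5-gon: [(0, 0) (14.4574, 0) (15.0668, 10.8664) (14.3924, 13) (0, 13)]
9. shoelace: 191.838

Area of P1's cell: 191.8380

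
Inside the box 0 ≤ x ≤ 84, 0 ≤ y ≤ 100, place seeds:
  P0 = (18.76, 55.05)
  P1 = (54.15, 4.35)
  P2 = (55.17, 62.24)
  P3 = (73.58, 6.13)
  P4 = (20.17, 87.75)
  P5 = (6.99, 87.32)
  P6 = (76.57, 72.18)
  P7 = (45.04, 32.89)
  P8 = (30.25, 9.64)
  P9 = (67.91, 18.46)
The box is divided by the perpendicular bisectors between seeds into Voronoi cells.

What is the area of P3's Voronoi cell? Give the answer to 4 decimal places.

Area of P3's cell: 276.4812

1. box [0,84]×[0,100]: [(0, 0) (84, 0) (84, 100) (0, 100)]
2. ⊥bis P3·P0 via (46.17,30.59): [(18.8722, 0) (84, 0) (84, 72.9825)]  |A|=2376.5928
3. ⊥bis P3·P1 via (63.865,5.24): [(60.1114, 46.2128) (64.345, 0) (84, 0) (84, 72.9825)]  |A|=1325.8791
4. ⊥bis P3·P2 via (64.375,34.185): [(61.3056, 33.1779) (64.345, 0) (84, 0) (84, 40.6241)]  |A|=787.025
5. ⊥bis P3·P4 via (46.875,46.94): [(61.3056, 33.1779) (64.345, 0) (84, 0) (84, 40.6241)]  |A|=787.025
6. ⊥bis P3·P5 via (40.285,46.725): [(61.3056, 33.1779) (64.345, 0) (84, 0) (84, 40.6241)]  |A|=787.025
7. ⊥bis P3·P6 via (75.075,39.155): [(78.9833, 38.9781) (61.3056, 33.1779) (64.345, 0) (84, 0) (84, 38.751)]  |A|=782.3267
8. ⊥bis P3·P7 via (59.31,19.51): [(78.9833, 38.9781) (76.9332, 38.3054) (62.2686, 22.6654) (64.345, 0) (84, 0) (84, 38.751)]  |A|=697.7154
9. ⊥bis P3·P8 via (51.915,7.885): [(78.9833, 38.9781) (76.9332, 38.3054) (62.2686, 22.6654) (64.345, 0) (84, 0) (84, 38.751)]  |A|=697.7154
10. ⊥bis P3·P9 via (70.745,12.295): [(63.5229, 8.9739) (64.345, 0) (84, 0) (84, 18.3904)]  |A|=276.4812
11. canonical 4-gon: [(63.5229, 8.9739) (64.345, 0) (84, 0) (84, 18.3904)]
12. shoelace: 276.4812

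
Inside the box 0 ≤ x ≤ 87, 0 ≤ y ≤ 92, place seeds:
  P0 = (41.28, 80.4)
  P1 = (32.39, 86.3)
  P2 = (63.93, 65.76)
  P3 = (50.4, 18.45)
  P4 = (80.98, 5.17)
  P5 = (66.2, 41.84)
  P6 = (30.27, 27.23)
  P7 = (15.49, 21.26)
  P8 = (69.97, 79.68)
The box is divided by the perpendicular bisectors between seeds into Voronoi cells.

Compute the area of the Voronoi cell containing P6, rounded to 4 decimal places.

Area of P6's cell: 1045.8572

1. box [0,87]×[0,92]: [(0, 0) (87, 0) (87, 92) (0, 92)]
2. ⊥bis P6·P0 via (35.775,53.815): [(0, 61.223) (0, 0) (87, 0) (87, 43.2078)]  |A|=4542.7373
3. ⊥bis P6·P1 via (31.33,56.765): [(19.4738, 57.1905) (0, 57.8894) (0, 0) (87, 0) (87, 43.2078)]  |A|=4510.2787
4. ⊥bis P6·P2 via (47.1,46.495): [(39.6361, 53.0155) (19.4738, 57.1905) (0, 57.8894) (0, 0) (87, 0) (87, 11.6382)]  |A|=3762.6497
5. ⊥bis P6·P3 via (40.335,22.84): [(49.6723, 44.2478) (39.6361, 53.0155) (19.4738, 57.1905) (0, 57.8894) (0, 0) (30.373, 0)]  |A|=2292.6268
6. ⊥bis P6·P4 via (55.625,16.2): [(49.6723, 44.2478) (39.6361, 53.0155) (19.4738, 57.1905) (0, 57.8894) (0, 0) (30.373, 0)]  |A|=2292.6268
7. ⊥bis P6·P5 via (48.235,34.535): [(46.8845, 37.8562) (41.3178, 51.5464) (39.6361, 53.0155) (19.4738, 57.1905) (0, 57.8894) (0, 0) (30.373, 0)]  |A|=2255.7537
8. ⊥bis P6·P7 via (22.88,24.245): [(31.5672, 2.738) (46.8845, 37.8562) (41.3178, 51.5464) (39.6361, 53.0155) (19.4738, 57.1905) (9.4269, 57.5511)]  |A|=1045.8572
9. ⊥bis P6·P8 via (50.12,53.455): [(31.5672, 2.738) (46.8845, 37.8562) (41.3178, 51.5464) (39.6361, 53.0155) (19.4738, 57.1905) (9.4269, 57.5511)]  |A|=1045.8572
10. canonical 6-gon: [(31.5672, 2.738) (46.8845, 37.8562) (41.3178, 51.5464) (39.6361, 53.0155) (19.4738, 57.1905) (9.4269, 57.5511)]
11. shoelace: 1045.8572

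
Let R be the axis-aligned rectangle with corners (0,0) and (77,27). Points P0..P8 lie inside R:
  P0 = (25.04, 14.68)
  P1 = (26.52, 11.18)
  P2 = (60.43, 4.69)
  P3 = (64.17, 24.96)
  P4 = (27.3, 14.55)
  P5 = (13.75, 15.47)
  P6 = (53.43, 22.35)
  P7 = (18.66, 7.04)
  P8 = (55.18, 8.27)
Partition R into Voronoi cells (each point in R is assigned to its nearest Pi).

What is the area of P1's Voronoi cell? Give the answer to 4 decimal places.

1. box [0,77]×[0,27]: [(0, 0) (77, 0) (77, 27) (0, 27)]
2. ⊥bis P1·P0 via (25.78,12.93): [(0, 2.0287) (0, 0) (77, 0) (77, 27) (59.0536, 27)]  |A|=1341.6781
3. ⊥bis P1·P2 via (43.475,7.935): [(46.0733, 21.5112) (0, 2.0287) (0, 0) (41.9563, 0)]  |A|=498.0005
4. ⊥bis P1·P3 via (45.345,18.07): [(45.3908, 17.9449) (44.3519, 20.7833) (0, 2.0287) (0, 0) (41.9563, 0)]  |A|=495.1795
5. ⊥bis P1·P4 via (26.91,12.865): [(43.6759, 8.9845) (26.0804, 13.057) (0, 2.0287) (0, 0) (41.9563, 0)]  |A|=382.912
6. ⊥bis P1·P5 via (20.135,13.325): [(43.6759, 8.9845) (26.0804, 13.057) (19.0456, 10.0823) (15.6586, 0) (41.9563, 0)]  |A|=284.6553
7. ⊥bis P1·P6 via (39.975,16.765): [(43.5271, 8.2074) (43.1545, 9.1051) (26.0804, 13.057) (19.0456, 10.0823) (15.6586, 0) (41.9563, 0)]  |A|=284.4437
8. ⊥bis P1·P7 via (22.59,9.11): [(43.5271, 8.2074) (43.1545, 9.1051) (26.0804, 13.057) (21.5255, 11.131) (27.3884, 0) (41.9563, 0)]  |A|=208.4359
9. ⊥bis P1·P8 via (40.85,9.725): [(40.8414, 9.6405) (26.0804, 13.057) (21.5255, 11.131) (27.3884, 0) (39.8626, 0)]  |A|=185.258
10. canonical 5-gon: [(40.8414, 9.6405) (26.0804, 13.057) (21.5255, 11.131) (27.3884, 0) (39.8626, 0)]
11. shoelace: 185.258

Area of P1's cell: 185.2580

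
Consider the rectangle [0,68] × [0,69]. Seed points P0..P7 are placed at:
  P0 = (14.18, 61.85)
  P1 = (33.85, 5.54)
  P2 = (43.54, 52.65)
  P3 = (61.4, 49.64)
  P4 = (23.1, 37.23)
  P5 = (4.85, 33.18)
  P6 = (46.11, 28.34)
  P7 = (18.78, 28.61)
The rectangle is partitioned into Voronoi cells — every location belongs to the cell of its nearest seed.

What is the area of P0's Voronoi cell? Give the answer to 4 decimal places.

Area of P0's cell: 579.9147

1. box [0,68]×[0,69]: [(0, 0) (68, 0) (68, 69) (0, 69)]
2. ⊥bis P0·P1 via (24.015,33.695): [(0, 25.3062) (68, 49.0597) (68, 69) (0, 69)]  |A|=2163.5612
3. ⊥bis P0·P2 via (28.86,57.25): [(0, 25.3062) (21.1673, 32.7003) (32.5419, 69) (0, 69)]  |A|=1053.0712
4. ⊥bis P0·P3 via (37.79,55.745): [(0, 25.3062) (21.1673, 32.7003) (32.5419, 69) (0, 69)]  |A|=1053.0712
5. ⊥bis P0·P4 via (18.64,49.54): [(0, 42.7866) (27.4435, 52.7296) (32.5419, 69) (0, 69)]  |A|=624.4291
6. ⊥bis P0·P5 via (9.515,47.515): [(0, 50.6114) (11.3777, 46.9088) (27.4435, 52.7296) (32.5419, 69) (0, 69)]  |A|=579.9147
7. ⊥bis P0·P6 via (30.145,45.095): [(0, 50.6114) (11.3777, 46.9088) (27.4435, 52.7296) (32.5419, 69) (0, 69)]  |A|=579.9147
8. ⊥bis P0·P7 via (16.48,45.23): [(0, 50.6114) (11.3777, 46.9088) (27.4435, 52.7296) (32.5419, 69) (0, 69)]  |A|=579.9147
9. canonical 5-gon: [(0, 50.6114) (11.3777, 46.9088) (27.4435, 52.7296) (32.5419, 69) (0, 69)]
10. shoelace: 579.9147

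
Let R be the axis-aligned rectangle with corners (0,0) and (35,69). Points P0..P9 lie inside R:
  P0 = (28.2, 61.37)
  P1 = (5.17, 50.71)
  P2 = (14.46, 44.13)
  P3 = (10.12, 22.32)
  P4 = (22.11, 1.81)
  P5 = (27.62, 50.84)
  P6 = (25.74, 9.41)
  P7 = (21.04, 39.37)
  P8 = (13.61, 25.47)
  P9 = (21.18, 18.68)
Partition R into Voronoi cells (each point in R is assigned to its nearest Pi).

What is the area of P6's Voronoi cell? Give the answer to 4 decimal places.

1. box [0,35]×[0,69]: [(0, 0) (35, 0) (35, 69) (0, 69)]
2. ⊥bis P6·P0 via (26.97,35.39): [(0, 36.6669) (0, 0) (35, 0) (35, 35.0098)]  |A|=1254.3422
3. ⊥bis P6·P1 via (15.455,30.06): [(26.2271, 35.4252) (0, 22.3624) (0, 0) (35, 0) (35, 35.0098)]  |A|=1066.7605
4. ⊥bis P6·P2 via (20.1,26.77): [(0, 20.2398) (0, 0) (35, 0) (35, 31.6108)]  |A|=907.3855
5. ⊥bis P6·P3 via (17.93,15.865): [(29.455, 29.8093) (4.8175, 0) (35, 0) (35, 31.6108)]  |A|=537.5
6. ⊥bis P6·P4 via (23.925,5.61): [(29.455, 29.8093) (13.5499, 10.5655) (35, 0.3202) (35, 31.6108)]  |A|=374.6194
7. ⊥bis P6·P5 via (26.68,30.125): [(29.9676, 29.9758) (29.455, 29.8093) (13.5499, 10.5655) (35, 0.3202) (35, 29.7475)]  |A|=369.9309
8. ⊥bis P6·P7 via (23.39,24.39): [(25.2122, 24.6759) (13.5499, 10.5655) (35, 0.3202) (35, 26.2113)]  |A|=337.7843
9. ⊥bis P6·P8 via (19.675,17.44): [(30.3151, 25.4764) (18.4953, 16.549) (13.5499, 10.5655) (35, 0.3202) (35, 26.2113)]  |A|=319.7377
10. ⊥bis P6·P9 via (23.46,14.045): [(14.9891, 9.8781) (35, 0.3202) (35, 19.7216)]  |A|=194.1199
11. canonical 3-gon: [(14.9891, 9.8781) (35, 0.3202) (35, 19.7216)]
12. shoelace: 194.1199

Area of P6's cell: 194.1199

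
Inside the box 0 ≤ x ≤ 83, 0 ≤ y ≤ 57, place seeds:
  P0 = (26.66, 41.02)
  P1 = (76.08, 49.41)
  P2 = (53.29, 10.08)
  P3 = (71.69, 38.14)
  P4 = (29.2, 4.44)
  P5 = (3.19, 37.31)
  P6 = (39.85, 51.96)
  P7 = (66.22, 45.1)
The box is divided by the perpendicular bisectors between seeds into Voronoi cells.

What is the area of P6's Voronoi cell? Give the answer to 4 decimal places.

1. box [0,83]×[0,57]: [(0, 0) (83, 0) (83, 57) (0, 57)]
2. ⊥bis P6·P0 via (33.255,46.49): [(71.8146, 0) (83, 0) (83, 57) (24.5378, 57)]  |A|=1984.9567
3. ⊥bis P6·P1 via (57.965,50.685): [(55.76, 19.3565) (58.4095, 57) (24.5378, 57)]  |A|=637.5239
4. ⊥bis P6·P2 via (46.57,31.02): [(46.1878, 30.8973) (56.8123, 34.3069) (58.4095, 57) (24.5378, 57)]  |A|=559.8977
5. ⊥bis P6·P3 via (55.77,45.05): [(46.1878, 30.8973) (50.1837, 32.1797) (57.9165, 49.9952) (58.4095, 57) (24.5378, 57)]  |A|=509.0768
6. ⊥bis P6·P4 via (34.525,28.2): [(46.1878, 30.8973) (50.1837, 32.1797) (57.9165, 49.9952) (58.4095, 57) (24.5378, 57)]  |A|=509.0768
7. ⊥bis P6·P5 via (21.52,44.635): [(46.1878, 30.8973) (50.1837, 32.1797) (57.9165, 49.9952) (58.4095, 57) (24.5378, 57)]  |A|=509.0768
8. ⊥bis P6·P7 via (53.035,48.53): [(46.1878, 30.8973) (48.6538, 31.6887) (55.2384, 57) (24.5378, 57)]  |A|=429.2872
9. canonical 4-gon: [(46.1878, 30.8973) (48.6538, 31.6887) (55.2384, 57) (24.5378, 57)]
10. shoelace: 429.2872

Area of P6's cell: 429.2872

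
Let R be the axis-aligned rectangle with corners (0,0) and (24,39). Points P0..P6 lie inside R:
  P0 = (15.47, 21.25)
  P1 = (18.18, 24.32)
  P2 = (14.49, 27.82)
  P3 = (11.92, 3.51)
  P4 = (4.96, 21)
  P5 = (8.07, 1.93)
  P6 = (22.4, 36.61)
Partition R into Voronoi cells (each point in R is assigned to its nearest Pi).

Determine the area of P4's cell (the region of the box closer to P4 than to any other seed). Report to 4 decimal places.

1. box [0,24]×[0,39]: [(0, 0) (24, 0) (24, 39) (0, 39)]
2. ⊥bis P4·P0 via (10.215,21.125): [(0, 0) (10.7175, 0) (9.7898, 39) (0, 39)]  |A|=399.8925
3. ⊥bis P4·P1 via (11.57,22.66): [(0, 0) (10.7175, 0) (10.0329, 28.7806) (7.4665, 39) (0, 39)]  |A|=388.0209
4. ⊥bis P4·P2 via (9.725,24.41): [(0, 37.9993) (0, 0) (10.7175, 0) (10.151, 23.8147)]  |A|=320.483
5. ⊥bis P4·P3 via (8.44,12.255): [(0, 37.9993) (0, 8.8964) (10.4074, 13.0379) (10.151, 23.8147)]  |A|=204.3223
6. ⊥bis P4·P5 via (6.515,11.465): [(0, 37.9993) (0, 10.4025) (6.413, 11.4484) (10.4074, 13.0379) (10.151, 23.8147)]  |A|=199.4928
7. ⊥bis P4·P6 via (13.68,28.805): [(0, 37.9993) (0, 10.4025) (6.413, 11.4484) (10.4074, 13.0379) (10.151, 23.8147)]  |A|=199.4928
8. canonical 5-gon: [(0, 37.9993) (0, 10.4025) (6.413, 11.4484) (10.4074, 13.0379) (10.151, 23.8147)]
9. shoelace: 199.4928

Area of P4's cell: 199.4928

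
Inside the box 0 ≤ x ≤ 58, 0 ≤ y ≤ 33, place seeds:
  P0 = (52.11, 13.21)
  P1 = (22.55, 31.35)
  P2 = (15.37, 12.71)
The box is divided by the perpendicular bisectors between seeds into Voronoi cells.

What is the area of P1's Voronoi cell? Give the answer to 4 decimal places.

Area of P1's cell: 427.2097

1. box [0,58]×[0,33]: [(0, 0) (58, 0) (58, 33) (0, 33)]
2. ⊥bis P1·P0 via (37.33,22.28): [(0, 0) (23.6575, 0) (43.9085, 33) (0, 33)]  |A|=1114.8391
3. ⊥bis P1·P2 via (18.96,22.03): [(0, 29.3333) (33.6938, 16.3546) (43.9085, 33) (0, 33)]  |A|=427.2097
4. canonical 4-gon: [(0, 29.3333) (33.6938, 16.3546) (43.9085, 33) (0, 33)]
5. shoelace: 427.2097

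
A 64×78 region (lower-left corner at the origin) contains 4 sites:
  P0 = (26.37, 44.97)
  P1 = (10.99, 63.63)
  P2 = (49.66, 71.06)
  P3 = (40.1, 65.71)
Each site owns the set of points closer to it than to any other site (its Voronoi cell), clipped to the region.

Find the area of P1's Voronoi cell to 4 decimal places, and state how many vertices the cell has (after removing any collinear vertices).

Area of P1's cell: 724.1984 (4 vertices)

1. box [0,64]×[0,78]: [(0, 0) (64, 0) (64, 78) (0, 78)]
2. ⊥bis P1·P0 via (18.68,54.3): [(0, 38.9035) (47.4344, 78) (0, 78)]  |A|=927.2583
3. ⊥bis P1·P2 via (30.325,67.345): [(0, 38.9035) (30.8967, 64.3693) (28.2778, 78) (0, 78)]  |A|=796.6996
4. ⊥bis P1·P3 via (25.545,64.67): [(0, 38.9035) (25.8629, 60.2203) (24.5925, 78) (0, 78)]  |A|=724.1984
5. canonical 4-gon: [(0, 38.9035) (25.8629, 60.2203) (24.5925, 78) (0, 78)]
6. shoelace: 724.1984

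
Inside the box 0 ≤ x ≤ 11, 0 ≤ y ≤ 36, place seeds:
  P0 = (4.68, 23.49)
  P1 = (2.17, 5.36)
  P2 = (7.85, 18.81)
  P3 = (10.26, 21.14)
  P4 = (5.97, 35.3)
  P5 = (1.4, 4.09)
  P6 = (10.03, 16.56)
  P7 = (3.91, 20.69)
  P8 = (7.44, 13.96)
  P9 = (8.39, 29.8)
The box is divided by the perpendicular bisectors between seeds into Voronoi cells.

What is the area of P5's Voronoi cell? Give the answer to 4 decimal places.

1. box [0,11]×[0,36]: [(0, 0) (11, 0) (11, 36) (0, 36)]
2. ⊥bis P5·P0 via (3.04,13.79): [(0, 14.304) (0, 0) (11, 0) (11, 12.4442)]  |A|=147.1149
3. ⊥bis P5·P1 via (1.785,4.725): [(0, 5.8072) (0, 0) (9.5782, 0)]  |A|=27.8114
4. ⊥bis P5·P2 via (4.625,11.45): [(0, 5.8072) (0, 0) (9.5782, 0)]  |A|=27.8114
5. ⊥bis P5·P3 via (5.83,12.615): [(0, 5.8072) (0, 0) (9.5782, 0)]  |A|=27.8114
6. ⊥bis P5·P4 via (3.685,19.695): [(0, 5.8072) (0, 0) (9.5782, 0)]  |A|=27.8114
7. ⊥bis P5·P6 via (5.715,10.325): [(0, 5.8072) (0, 0) (9.5782, 0)]  |A|=27.8114
8. ⊥bis P5·P7 via (2.655,12.39): [(0, 5.8072) (0, 0) (9.5782, 0)]  |A|=27.8114
9. ⊥bis P5·P8 via (4.42,9.025): [(0, 5.8072) (0, 0) (9.5782, 0)]  |A|=27.8114
10. ⊥bis P5·P9 via (4.895,16.945): [(0, 5.8072) (0, 0) (9.5782, 0)]  |A|=27.8114
11. canonical 3-gon: [(0, 5.8072) (0, 0) (9.5782, 0)]
12. shoelace: 27.8114

Area of P5's cell: 27.8114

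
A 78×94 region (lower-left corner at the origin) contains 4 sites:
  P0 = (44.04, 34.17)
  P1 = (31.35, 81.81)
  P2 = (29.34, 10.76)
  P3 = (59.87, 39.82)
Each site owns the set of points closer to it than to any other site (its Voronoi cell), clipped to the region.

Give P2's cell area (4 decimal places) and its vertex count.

1. box [0,78]×[0,94]: [(0, 0) (78, 0) (78, 94) (0, 94)]
2. ⊥bis P2·P0 via (36.69,22.465): [(0, 45.504) (0, 0) (72.4659, 0)]  |A|=1648.744
3. ⊥bis P2·P1 via (30.345,46.285): [(0, 45.504) (0, 0) (72.4659, 0)]  |A|=1648.744
4. ⊥bis P2·P3 via (44.605,25.29): [(63.0485, 5.9135) (0, 45.504) (0, 0) (68.6773, 0)]  |A|=1637.5421
5. canonical 4-gon: [(63.0485, 5.9135) (0, 45.504) (0, 0) (68.6773, 0)]
6. shoelace: 1637.5421

Area of P2's cell: 1637.5421 (4 vertices)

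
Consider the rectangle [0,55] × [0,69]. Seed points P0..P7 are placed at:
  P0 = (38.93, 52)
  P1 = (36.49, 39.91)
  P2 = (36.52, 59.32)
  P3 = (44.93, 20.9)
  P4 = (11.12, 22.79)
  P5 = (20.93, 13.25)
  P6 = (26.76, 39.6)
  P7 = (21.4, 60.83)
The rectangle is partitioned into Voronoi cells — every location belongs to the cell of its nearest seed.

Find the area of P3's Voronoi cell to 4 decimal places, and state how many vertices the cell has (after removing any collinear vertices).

Area of P3's cell: 669.2764 (5 vertices)

1. box [0,55]×[0,69]: [(0, 0) (55, 0) (55, 69) (0, 69)]
2. ⊥bis P3·P0 via (41.93,36.45): [(0, 28.3606) (0, 0) (55, 0) (55, 38.9715)]  |A|=1851.6342
3. ⊥bis P3·P1 via (40.71,30.405): [(0, 12.3307) (0, 0) (55, 0) (55, 36.7494)]  |A|=1349.7036
4. ⊥bis P3·P2 via (40.725,40.11): [(0, 12.3307) (0, 0) (55, 0) (55, 36.7494)]  |A|=1349.7036
5. ⊥bis P3·P4 via (28.025,21.845): [(28.1929, 24.8477) (26.8039, 0) (55, 0) (55, 36.7494)]  |A|=842.8781
6. ⊥bis P3·P5 via (32.93,17.075): [(30.1723, 25.7265) (38.3727, 0) (55, 0) (55, 36.7494)]  |A|=670.0832
7. ⊥bis P3·P6 via (35.845,30.25): [(32.0455, 26.5581) (30.4129, 24.9718) (38.3727, 0) (55, 0) (55, 36.7494)]  |A|=669.2764
8. ⊥bis P3·P7 via (33.165,40.865): [(32.0455, 26.5581) (30.4129, 24.9718) (38.3727, 0) (55, 0) (55, 36.7494)]  |A|=669.2764
9. canonical 5-gon: [(32.0455, 26.5581) (30.4129, 24.9718) (38.3727, 0) (55, 0) (55, 36.7494)]
10. shoelace: 669.2764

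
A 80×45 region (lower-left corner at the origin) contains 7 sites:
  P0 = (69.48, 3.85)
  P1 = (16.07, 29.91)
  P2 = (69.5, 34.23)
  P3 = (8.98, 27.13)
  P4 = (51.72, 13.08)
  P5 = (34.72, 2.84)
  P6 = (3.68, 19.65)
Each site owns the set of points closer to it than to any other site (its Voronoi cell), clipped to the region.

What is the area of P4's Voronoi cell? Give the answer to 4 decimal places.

1. box [0,80]×[0,45]: [(0, 0) (80, 0) (80, 45) (0, 45)]
2. ⊥bis P4·P0 via (60.6,8.465): [(0, 0) (56.2007, 0) (79.5875, 45) (0, 45)]  |A|=3055.2341
3. ⊥bis P4·P1 via (33.895,21.495): [(23.7474, 0) (56.2007, 0) (79.5875, 45) (44.9915, 45)]  |A|=1508.6088
4. ⊥bis P4·P2 via (60.61,23.655): [(42.2151, 39.1189) (23.7474, 0) (56.2007, 0) (66.0971, 19.0422)]  |A|=961.4945
5. ⊥bis P4·P3 via (30.35,20.105): [(42.2151, 39.1189) (23.7474, 0) (56.2007, 0) (66.0971, 19.0422)]  |A|=961.4945
6. ⊥bis P4·P5 via (43.22,7.96): [(42.2151, 39.1189) (34.41, 22.5859) (48.0147, 0) (56.2007, 0) (66.0971, 19.0422)]  |A|=687.4446
7. ⊥bis P4·P6 via (27.7,16.365): [(42.2151, 39.1189) (34.41, 22.5859) (48.0147, 0) (56.2007, 0) (66.0971, 19.0422)]  |A|=687.4446
8. canonical 5-gon: [(42.2151, 39.1189) (34.41, 22.5859) (48.0147, 0) (56.2007, 0) (66.0971, 19.0422)]
9. shoelace: 687.4446

Area of P4's cell: 687.4446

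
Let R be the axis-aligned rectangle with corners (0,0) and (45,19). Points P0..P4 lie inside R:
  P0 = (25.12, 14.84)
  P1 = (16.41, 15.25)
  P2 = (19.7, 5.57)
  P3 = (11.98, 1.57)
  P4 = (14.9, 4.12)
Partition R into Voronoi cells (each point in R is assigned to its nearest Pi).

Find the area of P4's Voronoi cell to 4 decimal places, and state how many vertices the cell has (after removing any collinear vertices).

1. box [0,45]×[0,19]: [(0, 0) (45, 0) (45, 19) (0, 19)]
2. ⊥bis P4·P0 via (20.01,9.48): [(0, 0) (29.9538, 0) (10.0242, 19) (0, 19)]  |A|=379.7914
3. ⊥bis P4·P1 via (15.655,9.685): [(0, 11.8089) (0, 0) (29.9538, 0) (20.4819, 9.0301)]  |A|=256.1777
4. ⊥bis P4·P2 via (17.3,4.845): [(15.8457, 9.6591) (0, 11.8089) (0, 0) (18.7636, 0)]  |A|=184.1803
5. ⊥bis P4·P3 via (13.44,2.845): [(15.8457, 9.6591) (6.3662, 10.9452) (15.9245, 0) (18.7636, 0)]  |A|=59.443
6. canonical 4-gon: [(15.8457, 9.6591) (6.3662, 10.9452) (15.9245, 0) (18.7636, 0)]
7. shoelace: 59.443

Area of P4's cell: 59.4430 (4 vertices)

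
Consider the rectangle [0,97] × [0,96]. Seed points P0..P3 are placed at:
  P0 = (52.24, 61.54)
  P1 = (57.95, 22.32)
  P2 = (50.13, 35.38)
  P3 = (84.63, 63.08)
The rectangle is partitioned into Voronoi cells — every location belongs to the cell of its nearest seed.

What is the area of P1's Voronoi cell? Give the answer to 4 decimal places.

1. box [0,97]×[0,96]: [(0, 0) (97, 0) (97, 96) (0, 96)]
2. ⊥bis P1·P0 via (55.095,41.93): [(0, 33.9088) (0, 0) (97, 0) (97, 48.0309)]  |A|=3974.0745
3. ⊥bis P1·P2 via (54.04,28.85): [(82.5634, 45.9291) (5.8583, 0) (97, 0) (97, 48.0309)]  |A|=2439.7297
4. ⊥bis P1·P3 via (71.29,42.7): [(74.0994, 40.8611) (5.8583, 0) (97, 0) (97, 25.8712)]  |A|=2158.3065
5. canonical 4-gon: [(74.0994, 40.8611) (5.8583, 0) (97, 0) (97, 25.8712)]
6. shoelace: 2158.3065

Area of P1's cell: 2158.3065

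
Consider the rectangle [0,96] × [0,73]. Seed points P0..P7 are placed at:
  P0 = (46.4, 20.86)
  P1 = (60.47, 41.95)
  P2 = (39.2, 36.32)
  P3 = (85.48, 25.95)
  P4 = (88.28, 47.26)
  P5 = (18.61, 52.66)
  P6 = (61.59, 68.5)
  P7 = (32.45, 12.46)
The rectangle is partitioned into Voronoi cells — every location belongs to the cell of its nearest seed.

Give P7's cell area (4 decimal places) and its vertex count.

1. box [0,96]×[0,73]: [(0, 0) (96, 0) (96, 73) (0, 73)]
2. ⊥bis P7·P0 via (39.425,16.66): [(0, 0) (49.4568, 0) (5.4998, 73) (0, 73)]  |A|=2005.9183
3. ⊥bis P7·P1 via (46.46,27.205): [(0, 71.3491) (0, 0) (49.4568, 0) (15.1775, 56.9281)]  |A|=1949.1936
4. ⊥bis P7·P2 via (35.825,24.39): [(0, 34.5249) (0, 0) (49.4568, 0) (34.5538, 24.7496)]  |A|=1208.5026
5. ⊥bis P7·P3 via (58.965,19.205): [(0, 34.5249) (0, 0) (49.4568, 0) (34.5538, 24.7496)]  |A|=1208.5026
6. ⊥bis P7·P4 via (60.365,29.86): [(0, 34.5249) (0, 0) (49.4568, 0) (34.5538, 24.7496)]  |A|=1208.5026
7. ⊥bis P7·P5 via (25.53,32.56): [(17.1472, 29.674) (0, 23.7706) (0, 0) (49.4568, 0) (34.5538, 24.7496)]  |A|=1116.2994
8. ⊥bis P7·P6 via (47.02,40.48): [(17.1472, 29.674) (0, 23.7706) (0, 0) (49.4568, 0) (34.5538, 24.7496)]  |A|=1116.2994
9. canonical 5-gon: [(17.1472, 29.674) (0, 23.7706) (0, 0) (49.4568, 0) (34.5538, 24.7496)]
10. shoelace: 1116.2994

Area of P7's cell: 1116.2994 (5 vertices)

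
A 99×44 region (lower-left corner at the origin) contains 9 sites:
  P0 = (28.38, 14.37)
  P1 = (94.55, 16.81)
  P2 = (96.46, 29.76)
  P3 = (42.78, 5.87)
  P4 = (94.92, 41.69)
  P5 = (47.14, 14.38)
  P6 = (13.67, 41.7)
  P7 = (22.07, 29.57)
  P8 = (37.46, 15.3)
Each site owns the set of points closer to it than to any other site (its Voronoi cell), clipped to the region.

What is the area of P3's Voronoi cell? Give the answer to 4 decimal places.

Area of P3's cell: 223.6818

1. box [0,99]×[0,44]: [(0, 0) (99, 0) (99, 44) (0, 44)]
2. ⊥bis P3·P0 via (35.58,10.12): [(29.6064, 0) (99, 0) (99, 44) (55.5786, 44)]  |A|=2481.93
3. ⊥bis P3·P1 via (68.665,11.34): [(29.6064, 0) (71.0614, 0) (61.7633, 44) (55.5786, 44)]  |A|=1048.0728
4. ⊥bis P3·P2 via (69.62,17.815): [(29.6064, 0) (71.0614, 0) (65.1961, 27.7553) (57.9665, 44) (55.5786, 44)]  |A|=1017.2337
5. ⊥bis P3·P4 via (68.85,23.78): [(55.2922, 43.5148) (29.6064, 0) (71.0614, 0) (65.1961, 27.7553) (63.4986, 31.5695)]  |A|=998.6913
6. ⊥bis P3·P5 via (44.96,10.125): [(37.7603, 13.8137) (29.6064, 0) (64.7223, 0)]  |A|=242.5402
7. ⊥bis P3·P6 via (28.225,23.785): [(37.7603, 13.8137) (29.6064, 0) (64.7223, 0)]  |A|=242.5402
8. ⊥bis P3·P7 via (32.425,17.72): [(37.7603, 13.8137) (29.6064, 0) (64.7223, 0)]  |A|=242.5402
9. ⊥bis P3·P8 via (40.12,10.585): [(41.9962, 11.6435) (33.7248, 6.9771) (29.6064, 0) (64.7223, 0)]  |A|=223.6818
10. canonical 4-gon: [(41.9962, 11.6435) (33.7248, 6.9771) (29.6064, 0) (64.7223, 0)]
11. shoelace: 223.6818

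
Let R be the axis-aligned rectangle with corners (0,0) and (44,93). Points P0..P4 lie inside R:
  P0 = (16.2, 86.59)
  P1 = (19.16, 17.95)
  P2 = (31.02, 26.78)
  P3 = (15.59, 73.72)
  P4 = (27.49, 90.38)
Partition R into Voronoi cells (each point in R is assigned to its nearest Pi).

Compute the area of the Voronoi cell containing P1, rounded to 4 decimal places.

1. box [0,44]×[0,93]: [(0, 0) (44, 0) (44, 93) (0, 93)]
2. ⊥bis P1·P0 via (17.68,52.27): [(0, 51.5076) (0, 0) (44, 0) (44, 53.405)]  |A|=2308.0769
3. ⊥bis P1·P2 via (25.09,22.365): [(3.2872, 51.6493) (0, 51.5076) (0, 0) (41.7412, 0)]  |A|=1162.611
4. ⊥bis P1·P3 via (17.375,45.835): [(8.0601, 45.2387) (0, 44.7228) (0, 0) (41.7412, 0)]  |A|=1124.3931
5. ⊥bis P1·P4 via (23.325,54.165): [(8.0601, 45.2387) (0, 44.7228) (0, 0) (41.7412, 0)]  |A|=1124.3931
6. canonical 4-gon: [(8.0601, 45.2387) (0, 44.7228) (0, 0) (41.7412, 0)]
7. shoelace: 1124.3931

Area of P1's cell: 1124.3931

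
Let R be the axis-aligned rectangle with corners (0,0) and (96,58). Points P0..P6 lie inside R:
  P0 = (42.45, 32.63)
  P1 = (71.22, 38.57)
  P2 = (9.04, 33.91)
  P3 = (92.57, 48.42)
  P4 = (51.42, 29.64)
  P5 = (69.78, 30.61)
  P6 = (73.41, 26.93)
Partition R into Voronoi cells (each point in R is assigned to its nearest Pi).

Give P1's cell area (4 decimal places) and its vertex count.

Area of P1's cell: 570.6181 (6 vertices)

1. box [0,96]×[0,58]: [(0, 0) (96, 0) (96, 58) (0, 58)]
2. ⊥bis P1·P0 via (56.835,35.6): [(64.1852, 0) (96, 0) (96, 58) (52.2102, 58)]  |A|=2192.5352
3. ⊥bis P1·P2 via (40.13,36.24): [(64.1852, 0) (96, 0) (96, 58) (52.2102, 58)]  |A|=2192.5352
4. ⊥bis P1·P3 via (81.895,43.495): [(64.1852, 0) (96, 0) (96, 12.9222) (75.203, 58) (52.2102, 58)]  |A|=1723.794
5. ⊥bis P1·P4 via (61.32,34.105): [(53.6177, 51.183) (76.7017, 0) (96, 0) (96, 12.9222) (75.203, 58) (52.2102, 58)]  |A|=1403.477
6. ⊥bis P1·P5 via (70.5,34.59): [(53.6177, 51.183) (60.2663, 36.4413) (87.4152, 31.53) (75.203, 58) (52.2102, 58)]  |A|=589.4616
7. ⊥bis P1·P6 via (72.315,32.75): [(53.6177, 51.183) (60.2663, 36.4413) (76.4111, 33.5207) (85.6912, 35.2667) (75.203, 58) (52.2102, 58)]  |A|=570.6181
8. canonical 6-gon: [(53.6177, 51.183) (60.2663, 36.4413) (76.4111, 33.5207) (85.6912, 35.2667) (75.203, 58) (52.2102, 58)]
9. shoelace: 570.6181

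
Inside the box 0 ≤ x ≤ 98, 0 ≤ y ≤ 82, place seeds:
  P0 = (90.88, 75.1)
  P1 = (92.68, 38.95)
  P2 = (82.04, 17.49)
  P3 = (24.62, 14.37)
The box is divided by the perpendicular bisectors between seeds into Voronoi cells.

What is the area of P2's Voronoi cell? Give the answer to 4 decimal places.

Area of P2's cell: 1536.4546

1. box [0,98]×[0,82]: [(0, 0) (98, 0) (98, 82) (0, 82)]
2. ⊥bis P2·P0 via (86.46,46.295): [(0, 59.5619) (0, 0) (98, 0) (98, 44.5242)]  |A|=5100.221
3. ⊥bis P2·P1 via (87.36,28.22): [(34.9682, 54.1962) (0, 59.5619) (0, 0) (98, 0) (98, 22.9446)]  |A|=4420.1196
4. ⊥bis P2·P3 via (53.33,15.93): [(51.7016, 45.8997) (54.1956, 0) (98, 0) (98, 22.9446)]  |A|=1536.4546
5. canonical 4-gon: [(51.7016, 45.8997) (54.1956, 0) (98, 0) (98, 22.9446)]
6. shoelace: 1536.4546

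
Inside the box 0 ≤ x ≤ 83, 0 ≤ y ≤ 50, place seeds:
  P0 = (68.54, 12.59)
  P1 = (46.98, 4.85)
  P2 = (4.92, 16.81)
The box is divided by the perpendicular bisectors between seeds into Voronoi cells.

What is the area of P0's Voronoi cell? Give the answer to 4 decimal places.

1. box [0,83]×[0,50]: [(0, 0) (83, 0) (83, 50) (0, 50)]
2. ⊥bis P0·P1 via (57.76,8.72): [(60.8905, 0) (83, 0) (83, 50) (42.9406, 50)]  |A|=1554.2245
3. ⊥bis P0·P2 via (36.73,14.7): [(60.8905, 0) (83, 0) (83, 50) (42.9406, 50)]  |A|=1554.2245
4. canonical 4-gon: [(60.8905, 0) (83, 0) (83, 50) (42.9406, 50)]
5. shoelace: 1554.2245

Area of P0's cell: 1554.2245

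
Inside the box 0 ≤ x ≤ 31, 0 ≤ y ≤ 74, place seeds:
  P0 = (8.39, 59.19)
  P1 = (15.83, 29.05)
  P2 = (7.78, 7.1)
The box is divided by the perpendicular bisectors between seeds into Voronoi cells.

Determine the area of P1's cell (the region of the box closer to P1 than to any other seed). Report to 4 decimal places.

1. box [0,31]×[0,74]: [(0, 0) (31, 0) (31, 74) (0, 74)]
2. ⊥bis P1·P0 via (12.11,44.12): [(0, 41.1307) (0, 0) (31, 0) (31, 48.783)]  |A|=1393.6613
3. ⊥bis P1·P2 via (11.805,18.075): [(0, 41.1307) (0, 22.4044) (31, 11.0354) (31, 48.783)]  |A|=875.3448
4. canonical 4-gon: [(0, 41.1307) (0, 22.4044) (31, 11.0354) (31, 48.783)]
5. shoelace: 875.3448

Area of P1's cell: 875.3448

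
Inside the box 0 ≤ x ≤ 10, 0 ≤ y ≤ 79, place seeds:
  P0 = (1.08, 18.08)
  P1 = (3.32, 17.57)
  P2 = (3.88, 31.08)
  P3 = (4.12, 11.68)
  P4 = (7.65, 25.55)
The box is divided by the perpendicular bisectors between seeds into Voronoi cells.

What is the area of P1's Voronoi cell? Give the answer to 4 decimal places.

1. box [0,10]×[0,79]: [(0, 0) (10, 0) (10, 79) (0, 79)]
2. ⊥bis P1·P0 via (2.2,17.825): [(0, 8.1623) (0, 0) (10, 0) (10, 52.0838)]  |A|=301.2304
3. ⊥bis P1·P2 via (3.6,24.325): [(3.6792, 24.3217) (0, 8.1623) (0, 0) (10, 0) (10, 24.0597)]  |A|=212.6625
4. ⊥bis P1·P3 via (3.72,14.625): [(3.6792, 24.3217) (1.3997, 14.3098) (10, 15.478) (10, 24.0597)]  |A|=68.8432
5. ⊥bis P1·P4 via (5.485,21.56): [(3.3181, 22.7358) (1.3997, 14.3098) (10, 15.478) (10, 19.1101)]  |A|=47.2473
6. canonical 4-gon: [(3.3181, 22.7358) (1.3997, 14.3098) (10, 15.478) (10, 19.1101)]
7. shoelace: 47.2473

Area of P1's cell: 47.2473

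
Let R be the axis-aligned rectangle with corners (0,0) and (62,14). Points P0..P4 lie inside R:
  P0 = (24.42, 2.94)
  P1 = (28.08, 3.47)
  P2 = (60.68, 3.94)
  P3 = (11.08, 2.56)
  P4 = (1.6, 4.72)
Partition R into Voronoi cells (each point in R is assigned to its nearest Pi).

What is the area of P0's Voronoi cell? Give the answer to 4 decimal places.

Area of P0's cell: 113.0012

1. box [0,62]×[0,14]: [(0, 0) (62, 0) (62, 14) (0, 14)]
2. ⊥bis P0·P1 via (26.25,3.205): [(0, 0) (26.7141, 0) (24.6868, 14) (0, 14)]  |A|=359.8063
3. ⊥bis P0·P2 via (42.55,3.44): [(0, 0) (26.7141, 0) (24.6868, 14) (0, 14)]  |A|=359.8063
4. ⊥bis P0·P3 via (17.75,2.75): [(17.8283, 0) (26.7141, 0) (24.6868, 14) (17.4295, 14)]  |A|=113.0012
5. ⊥bis P0·P4 via (13.01,3.83): [(17.8283, 0) (26.7141, 0) (24.6868, 14) (17.4295, 14)]  |A|=113.0012
6. canonical 4-gon: [(17.8283, 0) (26.7141, 0) (24.6868, 14) (17.4295, 14)]
7. shoelace: 113.0012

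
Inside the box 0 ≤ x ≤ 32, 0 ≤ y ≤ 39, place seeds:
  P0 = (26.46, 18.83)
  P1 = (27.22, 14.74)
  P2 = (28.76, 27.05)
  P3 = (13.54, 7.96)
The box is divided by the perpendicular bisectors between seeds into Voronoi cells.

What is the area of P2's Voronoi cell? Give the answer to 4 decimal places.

Area of P2's cell: 396.7249

1. box [0,32]×[0,39]: [(0, 0) (32, 0) (32, 39) (0, 39)]
2. ⊥bis P2·P0 via (27.61,22.94): [(0, 30.6654) (32, 21.7117) (32, 39) (0, 39)]  |A|=409.9667
3. ⊥bis P2·P1 via (27.99,20.895): [(0, 30.6654) (32, 21.7117) (32, 39) (0, 39)]  |A|=409.9667
4. ⊥bis P2·P3 via (21.15,17.505): [(0, 34.3674) (7.154, 28.6637) (32, 21.7117) (32, 39) (0, 39)]  |A|=396.7249
5. canonical 5-gon: [(0, 34.3674) (7.154, 28.6637) (32, 21.7117) (32, 39) (0, 39)]
6. shoelace: 396.7249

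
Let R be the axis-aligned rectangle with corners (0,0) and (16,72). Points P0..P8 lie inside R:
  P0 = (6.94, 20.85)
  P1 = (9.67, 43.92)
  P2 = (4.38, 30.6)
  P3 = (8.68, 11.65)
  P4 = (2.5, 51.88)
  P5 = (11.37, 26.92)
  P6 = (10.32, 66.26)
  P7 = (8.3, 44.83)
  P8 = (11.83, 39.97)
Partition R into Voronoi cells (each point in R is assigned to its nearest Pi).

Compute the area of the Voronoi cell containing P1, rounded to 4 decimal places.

Area of P1's cell: 53.4170

1. box [0,16]×[0,72]: [(0, 0) (16, 0) (16, 72) (0, 72)]
2. ⊥bis P1·P0 via (8.305,32.385): [(0, 33.3678) (16, 31.4744) (16, 72) (0, 72)]  |A|=633.2625
3. ⊥bis P1·P2 via (7.025,37.26): [(0, 40.05) (16, 33.6956) (16, 72) (0, 72)]  |A|=562.0355
4. ⊥bis P1·P3 via (9.175,27.785): [(0, 40.05) (16, 33.6956) (16, 72) (0, 72)]  |A|=562.0355
5. ⊥bis P1·P4 via (6.085,47.9): [(0, 42.4189) (0, 40.05) (16, 33.6956) (16, 56.831)]  |A|=204.0346
6. ⊥bis P1·P5 via (10.52,35.42): [(0, 42.4189) (0, 40.05) (11.4291, 35.5109) (16, 35.968) (16, 56.831)]  |A|=198.8412
7. ⊥bis P1·P6 via (9.995,55.09): [(13.9398, 54.9752) (0, 42.4189) (0, 40.05) (11.4291, 35.5109) (16, 35.968) (16, 54.9153)]  |A|=196.8678
8. ⊥bis P1·P7 via (8.985,44.375): [(15.9865, 54.9157) (4.8363, 38.1292) (11.4291, 35.5109) (16, 35.968) (16, 54.9153)]  |A|=113.3669
9. ⊥bis P1·P8 via (10.75,41.945): [(15.9865, 54.9157) (5.4434, 39.0432) (16, 44.8159) (16, 54.9153)]  |A|=53.417
10. canonical 4-gon: [(15.9865, 54.9157) (5.4434, 39.0432) (16, 44.8159) (16, 54.9153)]
11. shoelace: 53.417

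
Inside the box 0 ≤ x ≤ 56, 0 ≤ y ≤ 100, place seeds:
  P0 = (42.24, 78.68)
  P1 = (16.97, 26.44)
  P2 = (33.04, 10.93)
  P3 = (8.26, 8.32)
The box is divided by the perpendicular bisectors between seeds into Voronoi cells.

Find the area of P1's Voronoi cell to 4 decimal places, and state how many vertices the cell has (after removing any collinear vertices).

Area of P1's cell: 1496.5492 (4 vertices)

1. box [0,56]×[0,100]: [(0, 0) (56, 0) (56, 100) (0, 100)]
2. ⊥bis P1·P0 via (29.605,52.56): [(0, 66.8808) (0, 0) (56, 0) (56, 39.792)]  |A|=2986.8376
3. ⊥bis P1·P2 via (25.005,18.685): [(48.7577, 43.2953) (0, 66.8808) (0, 0) (6.9711, 0)]  |A|=1781.3848
4. ⊥bis P1·P3 via (12.615,17.38): [(20.2181, 13.7253) (48.7577, 43.2953) (0, 66.8808) (0, 23.4438)]  |A|=1496.5492
5. canonical 4-gon: [(20.2181, 13.7253) (48.7577, 43.2953) (0, 66.8808) (0, 23.4438)]
6. shoelace: 1496.5492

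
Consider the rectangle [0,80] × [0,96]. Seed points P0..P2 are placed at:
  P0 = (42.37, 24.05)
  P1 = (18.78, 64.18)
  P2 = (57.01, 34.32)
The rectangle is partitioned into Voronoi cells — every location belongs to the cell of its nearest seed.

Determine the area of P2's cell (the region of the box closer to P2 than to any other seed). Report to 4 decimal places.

Area of P2's cell: 2448.3487

1. box [0,80]×[0,96]: [(0, 0) (80, 0) (80, 96) (0, 96)]
2. ⊥bis P2·P0 via (49.69,29.185): [(70.1634, 0) (80, 0) (80, 96) (2.8191, 96)]  |A|=4176.8423
3. ⊥bis P2·P1 via (37.895,49.25): [(36.6935, 47.7117) (70.1634, 0) (80, 0) (80, 96) (74.4096, 96)]  |A|=2448.3487
4. canonical 5-gon: [(36.6935, 47.7117) (70.1634, 0) (80, 0) (80, 96) (74.4096, 96)]
5. shoelace: 2448.3487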